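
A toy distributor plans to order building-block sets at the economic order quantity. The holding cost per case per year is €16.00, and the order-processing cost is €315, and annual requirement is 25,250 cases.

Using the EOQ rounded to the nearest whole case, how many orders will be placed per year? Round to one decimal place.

2DS/H = 2·25,250·315/16 = 994,218.75
EOQ = √994,218.75 ≈ 997.11 → Q = 997
N = D/Q = 25,250/997 ≈ 25.326 orders/yr

25.3 orders per year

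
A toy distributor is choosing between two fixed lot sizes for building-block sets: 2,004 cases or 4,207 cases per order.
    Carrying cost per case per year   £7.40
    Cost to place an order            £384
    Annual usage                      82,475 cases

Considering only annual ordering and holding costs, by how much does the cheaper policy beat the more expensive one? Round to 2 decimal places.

Annual cost at Q: ordering D·S/Q plus holding Q·H/2.
TC(2,004) = (82,475/2,004)×384 + (2,004/2)×7.4 = £23,218.39
TC(4,207) = (82,475/4,207)×384 + (4,207/2)×7.4 = £23,093.92
Lots of 4,207 are cheaper by £124.47.

£124.47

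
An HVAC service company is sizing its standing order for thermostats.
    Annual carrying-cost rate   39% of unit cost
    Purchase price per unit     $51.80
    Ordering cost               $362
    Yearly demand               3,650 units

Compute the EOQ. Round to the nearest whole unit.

362 units

Holding cost per unit per year: H = 39% × $51.8 = $20.2020
Optimal lot size Q* = (2 × 3,650 × $362 / $20.202)^½ ≈ 361.68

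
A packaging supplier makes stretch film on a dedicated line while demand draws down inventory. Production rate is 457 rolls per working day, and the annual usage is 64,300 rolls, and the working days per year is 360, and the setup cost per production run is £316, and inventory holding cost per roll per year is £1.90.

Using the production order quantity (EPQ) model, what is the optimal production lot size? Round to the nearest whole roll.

Daily demand d = 64,300/360 = 178.611; p = 457; 1 − d/p = 0.60917
EPQ = √(2DS / (H(1 − d/p)))
    = √(2 × 64,300 × 316 / (1.9 × 0.60917)) ≈ 5,925.42

5,925 rolls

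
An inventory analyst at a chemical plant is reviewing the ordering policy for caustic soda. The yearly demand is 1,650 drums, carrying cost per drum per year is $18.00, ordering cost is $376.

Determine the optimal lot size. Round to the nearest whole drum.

EOQ = √(2DS/H) = √(2 × 1,650 × 376 / 18)
    = √(68,933.33) ≈ 262.55

263 drums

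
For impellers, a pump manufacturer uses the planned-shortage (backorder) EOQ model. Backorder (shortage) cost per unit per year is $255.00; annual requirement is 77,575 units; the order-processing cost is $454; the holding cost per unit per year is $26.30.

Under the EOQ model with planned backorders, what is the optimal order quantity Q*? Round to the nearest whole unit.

1,719 units

Basic EOQ = √(2·77,575·454/26.3) = 1,636.537
Backorder adjustment √((H+b)/b) = √((26.3+255)/255) = 1.0503
Q* = 1,636.537 × 1.0503 ≈ 1,718.86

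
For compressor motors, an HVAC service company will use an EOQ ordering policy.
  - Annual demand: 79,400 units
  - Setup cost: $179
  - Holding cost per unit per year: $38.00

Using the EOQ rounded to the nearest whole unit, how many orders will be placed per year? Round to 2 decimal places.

2DS/H = 2·79,400·179/38 = 748,031.58
EOQ = √748,031.58 ≈ 864.89 → Q = 865
Orders per year = D/Q = 79,400 / 865 = 91.792

91.79 orders per year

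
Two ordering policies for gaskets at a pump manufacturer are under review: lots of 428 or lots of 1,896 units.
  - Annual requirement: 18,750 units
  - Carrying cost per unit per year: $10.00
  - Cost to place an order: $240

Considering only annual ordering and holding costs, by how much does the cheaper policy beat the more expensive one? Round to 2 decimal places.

$800.60

For each Q, cost = (D/Q)·S + (Q/2)·H.
TC(428) = (18,750/428)×240 + (428/2)×10 = $12,654.02
TC(1,896) = (18,750/1,896)×240 + (1,896/2)×10 = $11,853.42
Lots of 1,896 are cheaper by $800.60.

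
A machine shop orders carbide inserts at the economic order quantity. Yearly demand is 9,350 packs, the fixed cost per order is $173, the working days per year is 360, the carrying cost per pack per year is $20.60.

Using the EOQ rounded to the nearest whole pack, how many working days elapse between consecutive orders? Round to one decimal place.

15.2 days

2DS/H = 2·9,350·173/20.6 = 157,043.69
EOQ = √157,043.69 ≈ 396.29 → Q = 396 packs
T = Q/D × 360 days = 396/9,350 × 360 = 15.247 days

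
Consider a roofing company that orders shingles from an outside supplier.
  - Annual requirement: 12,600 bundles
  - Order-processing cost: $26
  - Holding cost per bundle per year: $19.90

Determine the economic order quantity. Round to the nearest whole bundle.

181 bundles

EOQ = √(2DS/H) = √(2 × 12,600 × 26 / 19.9)
    = √(32,924.62) ≈ 181.45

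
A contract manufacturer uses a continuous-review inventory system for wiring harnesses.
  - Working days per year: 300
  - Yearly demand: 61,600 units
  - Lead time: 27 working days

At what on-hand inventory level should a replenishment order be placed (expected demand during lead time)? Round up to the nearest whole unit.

Daily demand d = 61,600 / 300 = 205.333 units/day
Demand during lead time = 205.333 × 27 = 5,544.00
Reorder point = 5,544.00 → round up

5,544 units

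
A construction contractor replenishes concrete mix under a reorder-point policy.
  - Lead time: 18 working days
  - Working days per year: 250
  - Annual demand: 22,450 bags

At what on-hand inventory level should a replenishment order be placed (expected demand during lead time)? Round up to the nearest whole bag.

Daily demand d = 22,450 / 250 = 89.800 bags/day
Demand during lead time = 89.800 × 18 = 1,616.40
Reorder point = 1,616.40 → round up

1,617 bags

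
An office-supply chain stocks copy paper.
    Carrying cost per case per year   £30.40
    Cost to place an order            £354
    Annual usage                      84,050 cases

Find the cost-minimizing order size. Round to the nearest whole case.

Q* = √(2·D·S / H) = √(2·84,050·354 / 30.4) = √1,957,480.3 ≈ 1,399.10

1,399 cases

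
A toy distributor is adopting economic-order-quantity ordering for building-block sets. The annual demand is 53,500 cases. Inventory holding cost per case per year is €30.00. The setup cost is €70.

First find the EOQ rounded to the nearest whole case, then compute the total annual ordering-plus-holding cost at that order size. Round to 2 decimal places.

2DS/H = 2·53,500·70/30 = 249,666.67
EOQ = √249,666.67 ≈ 499.67 → Q = 500 cases
Orders/yr = 53,500/500 = 107.000; ordering cost = 107.000 × €70 = €7,490.00
Average inventory = 500/2 = 250; holding cost = 250 × €30 = €7,500.00
Total = €7,490.00 + €7,500.00 = €14,990.00

€14,990.00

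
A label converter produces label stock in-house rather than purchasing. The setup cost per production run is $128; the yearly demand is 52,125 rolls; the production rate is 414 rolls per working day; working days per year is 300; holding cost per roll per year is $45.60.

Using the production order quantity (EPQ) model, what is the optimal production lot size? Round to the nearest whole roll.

710 rolls

Daily demand d = 52,125/300 = 173.750; p = 414; 1 − d/p = 0.58031
EPQ = √(2DS / (H(1 − d/p)))
    = √(2 × 52,125 × 128 / (45.6 × 0.58031)) ≈ 710.12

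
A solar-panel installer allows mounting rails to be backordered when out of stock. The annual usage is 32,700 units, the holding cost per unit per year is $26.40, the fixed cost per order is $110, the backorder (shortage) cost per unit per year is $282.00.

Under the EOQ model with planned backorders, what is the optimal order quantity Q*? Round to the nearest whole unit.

546 units

Q* = √(2DS/H) · √((H + b)/b)
   = √(2 × 32,700 × 110 / 26.4) · √((26.4 + 282) / 282)
   = 522.015 × 1.0458 ≈ 545.90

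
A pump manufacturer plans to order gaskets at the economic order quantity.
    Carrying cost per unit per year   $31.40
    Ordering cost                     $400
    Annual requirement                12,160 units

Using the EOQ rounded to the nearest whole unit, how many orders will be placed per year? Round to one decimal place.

21.8 orders per year

EOQ = √(2DS/H) = √(2 × 12,160 × 400 / 31.4)
    = √(309,808.92) ≈ 556.60 → Q = 557
N = D/Q = 12,160/557 ≈ 21.831 orders/yr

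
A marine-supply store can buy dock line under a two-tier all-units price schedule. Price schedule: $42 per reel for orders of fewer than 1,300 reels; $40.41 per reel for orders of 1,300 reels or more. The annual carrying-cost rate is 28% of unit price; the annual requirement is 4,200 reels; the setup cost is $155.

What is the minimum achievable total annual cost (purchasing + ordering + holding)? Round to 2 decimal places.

$177,577.39

H₁ = 28%×$42 = $11.7600;  H₂ = 28%×$40.41 = $11.3148
EOQ₁ = √(2×4,200×155/11.7600) = 332.74  (< 1,300, feasible at tier 1)
EOQ₂ = √(2×4,200×155/11.3148) = 339.22  (< 1,300 → use Q = 1,300 at tier-2 price)
TC(tier 1 (EOQ₁), Q≈332.7) = $180,312.99
TC(tier 2, Q≈1,300.0) = $177,577.39
Minimum at tier 2: $177,577.39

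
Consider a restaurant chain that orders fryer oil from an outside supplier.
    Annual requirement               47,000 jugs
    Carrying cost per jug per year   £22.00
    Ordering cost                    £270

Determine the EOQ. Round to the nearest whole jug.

2DS/H = 2·47,000·270/22 = 1,153,636.36
EOQ = √1,153,636.36 ≈ 1,074.07

1,074 jugs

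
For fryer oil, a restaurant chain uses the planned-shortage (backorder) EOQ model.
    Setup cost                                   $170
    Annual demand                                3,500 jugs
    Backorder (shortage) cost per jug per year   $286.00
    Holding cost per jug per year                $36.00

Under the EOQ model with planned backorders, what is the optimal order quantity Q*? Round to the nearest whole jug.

193 jugs

Basic EOQ = √(2·3,500·170/36) = 181.812
Backorder adjustment √((H+b)/b) = √((36+286)/286) = 1.0611
Q* = 181.812 × 1.0611 ≈ 192.92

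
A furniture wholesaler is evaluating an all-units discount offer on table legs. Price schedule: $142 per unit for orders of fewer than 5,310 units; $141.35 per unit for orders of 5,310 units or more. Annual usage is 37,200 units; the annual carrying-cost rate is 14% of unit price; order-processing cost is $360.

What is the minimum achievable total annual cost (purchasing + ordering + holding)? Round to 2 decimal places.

H₁ = 14%×$142 = $19.8800;  H₂ = 14%×$141.35 = $19.7890
EOQ₁ = √(2×37,200×360/19.8800) = 1,160.73  (< 5,310, feasible at tier 1)
EOQ₂ = √(2×37,200×360/19.7890) = 1,163.39  (< 5,310 → use Q = 5,310 at tier-2 price)
TC(tier 1 (EOQ₁), Q≈1,160.7) = $5,305,475.22
TC(tier 2, Q≈5,310.0) = $5,313,281.83
Minimum at tier 1 (EOQ₁): $5,305,475.22

$5,305,475.22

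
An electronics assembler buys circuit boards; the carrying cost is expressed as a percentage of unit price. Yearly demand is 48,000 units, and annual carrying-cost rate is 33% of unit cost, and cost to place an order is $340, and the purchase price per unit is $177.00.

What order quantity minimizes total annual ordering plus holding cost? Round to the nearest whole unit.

748 units

H = i·C = 0.33 × $177 = $58.4100 per unit-year
Optimal lot size Q* = (2 × 48,000 × $340 / $58.41)^½ ≈ 747.53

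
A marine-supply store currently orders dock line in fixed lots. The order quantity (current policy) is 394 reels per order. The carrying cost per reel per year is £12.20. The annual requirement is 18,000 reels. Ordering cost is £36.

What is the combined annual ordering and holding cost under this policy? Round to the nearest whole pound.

£4,048

Annual ordering cost = (D/Q)·S = (18,000/394) × 36 = £1,644.67
Annual holding cost  = (Q/2)·H = (394/2) × 12.2 = £2,403.40
Total = £1,644.67 + £2,403.40 = £4,048.07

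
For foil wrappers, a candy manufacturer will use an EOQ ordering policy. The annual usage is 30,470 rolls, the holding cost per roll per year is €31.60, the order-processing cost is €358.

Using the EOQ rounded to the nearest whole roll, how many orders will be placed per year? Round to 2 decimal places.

36.67 orders per year

Optimal lot size Q* = (2 × 30,470 × €358 / €31.6)^½ ≈ 830.90 → Q = 831
N = D/Q = 30,470/831 ≈ 36.667 orders/yr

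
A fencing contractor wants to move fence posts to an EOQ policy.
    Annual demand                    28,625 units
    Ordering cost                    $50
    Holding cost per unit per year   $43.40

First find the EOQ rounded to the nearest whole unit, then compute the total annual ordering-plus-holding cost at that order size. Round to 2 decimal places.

EOQ = √(2DS/H) = √(2 × 28,625 × 50 / 43.4)
    = √(65,956.22) ≈ 256.82 → Q = 257 units
Orders/yr = 28,625/257 = 111.381; ordering cost = 111.381 × $50 = $5,569.07
Average inventory = 257/2 = 128.5; holding cost = 128.5 × $43.4 = $5,576.90
Total = $5,569.07 + $5,576.90 = $11,145.97

$11,145.97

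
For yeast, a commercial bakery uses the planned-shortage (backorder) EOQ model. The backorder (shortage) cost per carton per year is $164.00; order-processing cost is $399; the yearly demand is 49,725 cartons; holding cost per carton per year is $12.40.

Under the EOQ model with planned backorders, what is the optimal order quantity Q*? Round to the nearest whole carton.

1,855 cartons

Basic EOQ = √(2·49,725·399/12.4) = 1,788.867
Backorder adjustment √((H+b)/b) = √((12.4+164)/164) = 1.0371
Q* = 1,788.867 × 1.0371 ≈ 1,855.26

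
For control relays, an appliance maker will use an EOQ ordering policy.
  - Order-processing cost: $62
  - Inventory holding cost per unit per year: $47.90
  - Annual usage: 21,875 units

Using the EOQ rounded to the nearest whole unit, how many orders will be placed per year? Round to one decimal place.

EOQ = √(2DS/H) = √(2 × 21,875 × 62 / 47.9)
    = √(56,628.39) ≈ 237.97 → Q = 238
N = D/Q = 21,875/238 ≈ 91.912 orders/yr

91.9 orders per year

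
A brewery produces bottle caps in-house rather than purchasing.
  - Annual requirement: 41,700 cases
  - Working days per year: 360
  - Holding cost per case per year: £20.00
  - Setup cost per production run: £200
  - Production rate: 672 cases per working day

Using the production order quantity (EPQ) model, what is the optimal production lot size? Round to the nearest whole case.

1,004 cases

d = 41,700/360 = 115.8333 cases/day;  effective holding cost H(1 − d/p) = 20·(1 − 115.8333/672) = 16.55258
Q* = √(2DS / H_eff) = √(2·41,700·200 / 16.55258) ≈ 1,003.84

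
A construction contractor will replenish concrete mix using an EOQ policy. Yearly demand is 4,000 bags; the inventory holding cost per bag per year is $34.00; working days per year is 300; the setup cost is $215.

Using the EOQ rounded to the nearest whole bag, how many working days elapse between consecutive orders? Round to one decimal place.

EOQ = √(2DS/H) = √(2 × 4,000 × 215 / 34)
    = √(50,588.24) ≈ 224.92 → Q = 225 bags
T = Q/D × 300 days = 225/4,000 × 300 = 16.875 days

16.9 days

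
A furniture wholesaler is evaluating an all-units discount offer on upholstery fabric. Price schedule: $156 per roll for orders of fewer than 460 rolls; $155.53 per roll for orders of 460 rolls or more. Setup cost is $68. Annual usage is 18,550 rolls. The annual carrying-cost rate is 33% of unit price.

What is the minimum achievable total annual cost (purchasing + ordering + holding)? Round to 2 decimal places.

H₁ = 33%×$156 = $51.4800;  H₂ = 33%×$155.53 = $51.3249
EOQ₁ = √(2×18,550×68/51.4800) = 221.37  (< 460, feasible at tier 1)
EOQ₂ = √(2×18,550×68/51.3249) = 221.71  (< 460 → use Q = 460 at tier-2 price)
TC(tier 1 (EOQ₁), Q≈221.4) = $2,905,196.22
TC(tier 2, Q≈460.0) = $2,899,628.40
Minimum at tier 2: $2,899,628.40

$2,899,628.40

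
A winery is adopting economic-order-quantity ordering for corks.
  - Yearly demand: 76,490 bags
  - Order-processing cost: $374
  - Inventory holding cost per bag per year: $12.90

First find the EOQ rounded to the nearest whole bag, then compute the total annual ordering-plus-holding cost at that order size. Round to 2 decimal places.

Optimal lot size Q* = (2 × 76,490 × $374 / $12.9)^½ ≈ 2,106.00 → Q = 2,106 bags
Orders/yr = 76,490/2,106 = 36.320; ordering cost = 36.320 × $374 = $13,583.69
Average inventory = 2,106/2 = 1053; holding cost = 1053 × $12.9 = $13,583.70
Total = $13,583.69 + $13,583.70 = $27,167.39

$27,167.39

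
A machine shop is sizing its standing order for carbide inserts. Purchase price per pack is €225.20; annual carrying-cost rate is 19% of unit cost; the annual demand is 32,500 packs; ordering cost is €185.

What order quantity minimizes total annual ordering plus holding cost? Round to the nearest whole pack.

530 packs

H = i·C = 0.19 × €225.2 = €42.7880 per pack-year
Q* = √(2·D·S / H) = √(2·32,500·185 / 42.788) = √281,036.7 ≈ 530.13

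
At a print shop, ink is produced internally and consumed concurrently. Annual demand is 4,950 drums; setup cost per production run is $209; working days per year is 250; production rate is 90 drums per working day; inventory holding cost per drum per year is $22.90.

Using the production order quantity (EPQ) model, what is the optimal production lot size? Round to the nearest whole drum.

340 drums

Daily demand d = 4,950/250 = 19.800; p = 90; 1 − d/p = 0.78000
EPQ = √(2DS / (H(1 − d/p)))
    = √(2 × 4,950 × 209 / (22.9 × 0.78000)) ≈ 340.35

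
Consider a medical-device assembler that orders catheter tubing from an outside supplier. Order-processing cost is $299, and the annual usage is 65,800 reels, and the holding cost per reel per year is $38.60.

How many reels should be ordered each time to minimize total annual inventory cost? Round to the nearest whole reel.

EOQ = √(2DS/H) = √(2 × 65,800 × 299 / 38.6)
    = √(1,019,388.60) ≈ 1,009.65

1,010 reels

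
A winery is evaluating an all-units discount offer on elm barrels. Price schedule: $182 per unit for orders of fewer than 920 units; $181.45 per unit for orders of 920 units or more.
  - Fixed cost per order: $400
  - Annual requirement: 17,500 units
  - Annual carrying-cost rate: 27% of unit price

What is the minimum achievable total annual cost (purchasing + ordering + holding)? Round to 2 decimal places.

$3,205,519.79

H₁ = 27%×$182 = $49.1400;  H₂ = 27%×$181.45 = $48.9915
EOQ₁ = √(2×17,500×400/49.1400) = 533.76  (< 920, feasible at tier 1)
EOQ₂ = √(2×17,500×400/48.9915) = 534.57  (< 920 → use Q = 920 at tier-2 price)
TC(tier 1 (EOQ₁), Q≈533.8) = $3,211,228.99
TC(tier 2, Q≈920.0) = $3,205,519.79
Minimum at tier 2: $3,205,519.79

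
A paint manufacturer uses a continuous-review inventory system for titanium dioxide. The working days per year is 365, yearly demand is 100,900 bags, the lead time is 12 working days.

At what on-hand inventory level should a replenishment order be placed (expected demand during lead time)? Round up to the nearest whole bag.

Daily demand d = 100,900 / 365 = 276.438 bags/day
Demand during lead time = 276.438 × 12 = 3,317.26
Reorder point = 3,317.26 → round up

3,318 bags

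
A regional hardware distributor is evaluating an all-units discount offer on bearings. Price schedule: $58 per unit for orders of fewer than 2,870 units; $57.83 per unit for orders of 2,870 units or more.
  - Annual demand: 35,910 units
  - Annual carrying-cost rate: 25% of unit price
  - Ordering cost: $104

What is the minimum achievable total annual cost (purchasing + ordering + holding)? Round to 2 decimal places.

$2,093,186.95

H₁ = 25%×$58 = $14.5000;  H₂ = 25%×$57.83 = $14.4575
EOQ₁ = √(2×35,910×104/14.5000) = 717.72  (< 2,870, feasible at tier 1)
EOQ₂ = √(2×35,910×104/14.4575) = 718.77  (< 2,870 → use Q = 2,870 at tier-2 price)
TC(tier 1 (EOQ₁), Q≈717.7) = $2,093,186.95
TC(tier 2, Q≈2,870.0) = $2,098,723.08
Minimum at tier 1 (EOQ₁): $2,093,186.95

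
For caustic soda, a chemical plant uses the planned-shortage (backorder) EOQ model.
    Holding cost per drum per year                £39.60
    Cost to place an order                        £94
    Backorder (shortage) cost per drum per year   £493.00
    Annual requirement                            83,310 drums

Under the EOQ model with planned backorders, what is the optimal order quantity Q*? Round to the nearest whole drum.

654 drums

Basic EOQ = √(2·83,310·94/39.6) = 628.898
Backorder adjustment √((H+b)/b) = √((39.6+493)/493) = 1.0394
Q* = 628.898 × 1.0394 ≈ 653.67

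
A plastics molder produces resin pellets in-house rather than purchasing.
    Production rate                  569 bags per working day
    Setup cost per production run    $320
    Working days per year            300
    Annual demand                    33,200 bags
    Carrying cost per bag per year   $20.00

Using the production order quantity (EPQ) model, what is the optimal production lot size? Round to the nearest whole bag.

1,148 bags

Daily demand d = 33,200/300 = 110.667; p = 569; 1 − d/p = 0.80551
EPQ = √(2DS / (H(1 − d/p)))
    = √(2 × 33,200 × 320 / (20 × 0.80551)) ≈ 1,148.44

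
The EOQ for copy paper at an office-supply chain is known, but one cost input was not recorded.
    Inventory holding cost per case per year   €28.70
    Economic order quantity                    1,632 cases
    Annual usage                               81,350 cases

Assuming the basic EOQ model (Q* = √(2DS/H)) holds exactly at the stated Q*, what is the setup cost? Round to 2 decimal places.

€469.82

EOQ relation: Q² = 2DS/H, so rearrange for the unknown.
S = Q²H / (2D) = 1,632² × 28.7 / (2 × 81,350) = 469.8234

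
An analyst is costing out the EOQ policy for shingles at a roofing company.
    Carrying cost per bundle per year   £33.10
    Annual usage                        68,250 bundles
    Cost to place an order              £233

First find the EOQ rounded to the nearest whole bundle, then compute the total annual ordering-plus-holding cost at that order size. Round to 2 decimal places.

£32,445.79

Optimal lot size Q* = (2 × 68,250 × £233 / £33.1)^½ ≈ 980.24 → Q = 980 bundles
Orders/yr = 68,250/980 = 69.643; ordering cost = 69.643 × £233 = £16,226.79
Average inventory = 980/2 = 490; holding cost = 490 × £33.1 = £16,219.00
Total = £16,226.79 + £16,219.00 = £32,445.79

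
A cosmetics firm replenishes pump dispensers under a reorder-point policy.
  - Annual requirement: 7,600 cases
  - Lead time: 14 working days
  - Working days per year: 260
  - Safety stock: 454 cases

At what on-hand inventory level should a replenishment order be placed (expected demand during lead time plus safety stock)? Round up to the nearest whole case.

Daily demand d = 7,600 / 260 = 29.231 cases/day
Demand during lead time = 29.231 × 14 = 409.23
Reorder point = 409.23 + 454 = 863.23 → round up

864 cases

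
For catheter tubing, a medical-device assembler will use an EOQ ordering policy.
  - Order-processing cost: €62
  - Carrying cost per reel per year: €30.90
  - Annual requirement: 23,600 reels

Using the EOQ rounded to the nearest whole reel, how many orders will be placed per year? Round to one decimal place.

76.6 orders per year

Optimal lot size Q* = (2 × 23,600 × €62 / €30.9)^½ ≈ 307.74 → Q = 308
N = D/Q = 23,600/308 ≈ 76.623 orders/yr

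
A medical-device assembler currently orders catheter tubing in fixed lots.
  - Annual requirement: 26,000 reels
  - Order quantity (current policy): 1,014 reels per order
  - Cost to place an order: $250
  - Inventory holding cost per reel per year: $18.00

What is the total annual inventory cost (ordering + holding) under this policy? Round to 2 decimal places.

Orders/yr = 26,000/1,014 = 25.641; ordering cost = 25.641 × $250 = $6,410.26
Average inventory = 1,014/2 = 507; holding cost = 507 × $18 = $9,126.00
Total = $6,410.26 + $9,126.00 = $15,536.26

$15,536.26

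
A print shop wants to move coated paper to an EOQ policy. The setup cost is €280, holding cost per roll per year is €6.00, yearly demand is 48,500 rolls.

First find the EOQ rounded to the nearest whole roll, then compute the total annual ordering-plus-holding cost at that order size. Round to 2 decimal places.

€12,765.58

Q* = √(2·D·S / H) = √(2·48,500·280 / 6) = √4,526,666.7 ≈ 2,127.60 → Q = 2,128 rolls
Ordering: D/Q × S = 48,500/2,128 × €280 = €6,381.58
Holding:  Q/2 × H = 2,128/2 × €6 = €6,384.00
Total = €6,381.58 + €6,384.00 = €12,765.58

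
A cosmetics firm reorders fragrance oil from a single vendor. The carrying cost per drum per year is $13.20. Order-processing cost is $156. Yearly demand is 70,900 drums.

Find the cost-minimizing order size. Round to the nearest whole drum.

1,295 drums

Q* = √(2·D·S / H) = √(2·70,900·156 / 13.2) = √1,675,818.2 ≈ 1,294.53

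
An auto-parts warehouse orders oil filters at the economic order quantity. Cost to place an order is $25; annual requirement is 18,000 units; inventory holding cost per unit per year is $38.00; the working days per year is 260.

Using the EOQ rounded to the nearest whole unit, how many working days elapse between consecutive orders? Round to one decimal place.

2.2 days

Optimal lot size Q* = (2 × 18,000 × $25 / $38)^½ ≈ 153.90 → Q = 154 units
Cycle time = (working days × Q)/D = (260 × 154) / 18,000 = 2.224 days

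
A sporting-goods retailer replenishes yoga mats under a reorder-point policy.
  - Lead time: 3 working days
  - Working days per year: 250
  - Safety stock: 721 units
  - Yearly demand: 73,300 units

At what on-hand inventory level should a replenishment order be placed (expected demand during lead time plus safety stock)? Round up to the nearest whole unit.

Daily demand d = 73,300 / 250 = 293.200 units/day
Demand during lead time = 293.200 × 3 = 879.60
Reorder point = 879.60 + 721 = 1,600.60 → round up

1,601 units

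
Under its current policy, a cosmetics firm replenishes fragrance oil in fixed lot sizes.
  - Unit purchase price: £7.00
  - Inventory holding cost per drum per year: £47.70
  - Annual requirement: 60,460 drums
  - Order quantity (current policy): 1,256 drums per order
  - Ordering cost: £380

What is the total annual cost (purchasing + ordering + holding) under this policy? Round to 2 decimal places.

Orders/yr = 60,460/1,256 = 48.137; ordering cost = 48.137 × £380 = £18,292.04
Average inventory = 1,256/2 = 628; holding cost = 628 × £47.7 = £29,955.60
Purchase cost = D·C = 60,460 × 7 = £423,220.00
Total = £18,292.04 + £29,955.60 + £423,220.00 = £471,467.64

£471,467.64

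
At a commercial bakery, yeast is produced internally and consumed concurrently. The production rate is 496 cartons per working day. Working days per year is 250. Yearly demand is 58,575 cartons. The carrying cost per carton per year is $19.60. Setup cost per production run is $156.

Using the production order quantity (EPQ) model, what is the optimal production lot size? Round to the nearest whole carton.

Daily demand d = 58,575/250 = 234.300; p = 496; 1 − d/p = 0.52762
EPQ = √(2DS / (H(1 − d/p)))
    = √(2 × 58,575 × 156 / (19.6 × 0.52762)) ≈ 1,329.37

1,329 cartons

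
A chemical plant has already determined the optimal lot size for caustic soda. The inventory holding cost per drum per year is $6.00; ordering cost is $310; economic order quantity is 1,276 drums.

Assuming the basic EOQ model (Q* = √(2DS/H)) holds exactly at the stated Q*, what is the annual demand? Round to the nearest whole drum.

15,757 drums per year

Since Q* = (2DS/H)^½, squaring gives Q*²·H = 2DS.
D = Q²H / (2S) = 1,276² × 6 / (2 × 310) = 15,756.54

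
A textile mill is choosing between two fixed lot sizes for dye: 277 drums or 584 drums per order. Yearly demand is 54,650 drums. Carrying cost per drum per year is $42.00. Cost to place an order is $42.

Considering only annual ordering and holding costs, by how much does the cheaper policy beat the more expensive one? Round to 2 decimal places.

TC(Q) = (D/Q)S + (Q/2)H
TC(277) = (54,650/277)×42 + (277/2)×42 = $14,103.28
TC(584) = (54,650/584)×42 + (584/2)×42 = $16,194.31
Lots of 277 are cheaper by $2,091.03.

$2,091.03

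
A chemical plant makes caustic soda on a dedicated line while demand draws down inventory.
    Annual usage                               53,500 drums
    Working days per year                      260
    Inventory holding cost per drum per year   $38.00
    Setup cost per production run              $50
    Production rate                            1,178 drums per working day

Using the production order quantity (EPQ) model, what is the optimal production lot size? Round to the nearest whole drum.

413 drums

Daily demand d = 53,500/260 = 205.769; p = 1178; 1 − d/p = 0.82532
EPQ = √(2DS / (H(1 − d/p)))
    = √(2 × 53,500 × 50 / (38 × 0.82532)) ≈ 413.02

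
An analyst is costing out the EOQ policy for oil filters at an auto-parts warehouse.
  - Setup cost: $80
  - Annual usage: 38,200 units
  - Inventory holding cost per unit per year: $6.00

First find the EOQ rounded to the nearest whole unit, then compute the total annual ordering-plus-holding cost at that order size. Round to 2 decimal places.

2DS/H = 2·38,200·80/6 = 1,018,666.67
EOQ = √1,018,666.67 ≈ 1,009.29 → Q = 1,009 units
Orders/yr = 38,200/1,009 = 37.859; ordering cost = 37.859 × $80 = $3,028.74
Average inventory = 1,009/2 = 504.5; holding cost = 504.5 × $6 = $3,027.00
Total = $3,028.74 + $3,027.00 = $6,055.74

$6,055.74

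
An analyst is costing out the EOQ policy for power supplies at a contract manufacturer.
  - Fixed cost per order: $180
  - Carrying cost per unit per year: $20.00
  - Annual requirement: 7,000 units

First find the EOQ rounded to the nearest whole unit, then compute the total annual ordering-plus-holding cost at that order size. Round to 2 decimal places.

EOQ = √(2DS/H) = √(2 × 7,000 × 180 / 20)
    = √(126,000.00) ≈ 354.96 → Q = 355 units
Orders/yr = 7,000/355 = 19.718; ordering cost = 19.718 × $180 = $3,549.30
Average inventory = 355/2 = 177.5; holding cost = 177.5 × $20 = $3,550.00
Total = $3,549.30 + $3,550.00 = $7,099.30

$7,099.30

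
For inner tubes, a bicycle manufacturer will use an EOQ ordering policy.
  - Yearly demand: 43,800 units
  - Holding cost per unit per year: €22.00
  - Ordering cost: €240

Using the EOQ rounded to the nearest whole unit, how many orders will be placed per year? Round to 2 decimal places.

2DS/H = 2·43,800·240/22 = 955,636.36
EOQ = √955,636.36 ≈ 977.57 → Q = 978
Orders per year = D/Q = 43,800 / 978 = 44.785

44.79 orders per year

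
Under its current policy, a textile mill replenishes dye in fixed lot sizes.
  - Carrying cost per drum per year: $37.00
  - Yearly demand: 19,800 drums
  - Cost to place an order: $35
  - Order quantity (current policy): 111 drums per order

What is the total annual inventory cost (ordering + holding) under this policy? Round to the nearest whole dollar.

Orders/yr = 19,800/111 = 178.378; ordering cost = 178.378 × $35 = $6,243.24
Average inventory = 111/2 = 55.5; holding cost = 55.5 × $37 = $2,053.50
Total = $6,243.24 + $2,053.50 = $8,296.74

$8,297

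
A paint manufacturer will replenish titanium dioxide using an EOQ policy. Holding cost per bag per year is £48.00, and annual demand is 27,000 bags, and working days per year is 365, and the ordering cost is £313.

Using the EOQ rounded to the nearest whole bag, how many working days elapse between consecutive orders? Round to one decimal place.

8.0 days

Optimal lot size Q* = (2 × 27,000 × £313 / £48)^½ ≈ 593.40 → Q = 593 bags
Cycle time = (working days × Q)/D = (365 × 593) / 27,000 = 8.016 days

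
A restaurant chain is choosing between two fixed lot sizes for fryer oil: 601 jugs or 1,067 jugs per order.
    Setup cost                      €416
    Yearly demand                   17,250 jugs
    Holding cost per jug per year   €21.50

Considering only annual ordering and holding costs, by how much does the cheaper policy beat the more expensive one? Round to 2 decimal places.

€205.20

Annual cost at Q: ordering D·S/Q plus holding Q·H/2.
TC(601) = (17,250/601)×416 + (601/2)×21.5 = €18,400.85
TC(1,067) = (17,250/1,067)×416 + (1,067/2)×21.5 = €18,195.65
Lots of 1,067 are cheaper by €205.20.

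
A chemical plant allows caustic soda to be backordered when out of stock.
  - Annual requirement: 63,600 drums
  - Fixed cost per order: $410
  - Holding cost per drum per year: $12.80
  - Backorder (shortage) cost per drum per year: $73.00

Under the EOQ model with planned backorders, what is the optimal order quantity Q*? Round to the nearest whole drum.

Q* = √(2DS/H) · √((H + b)/b)
   = √(2 × 63,600 × 410 / 12.8) · √((12.8 + 73) / 73)
   = 2,018.508 × 1.0841 ≈ 2,188.33

2,188 drums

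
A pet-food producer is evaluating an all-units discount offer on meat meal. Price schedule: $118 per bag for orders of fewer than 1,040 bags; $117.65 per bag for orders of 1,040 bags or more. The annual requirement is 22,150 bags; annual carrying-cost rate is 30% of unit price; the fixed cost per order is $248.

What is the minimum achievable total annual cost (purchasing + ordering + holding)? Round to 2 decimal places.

$2,629,582.82

H₁ = 30%×$118 = $35.4000;  H₂ = 30%×$117.65 = $35.2950
EOQ₁ = √(2×22,150×248/35.4000) = 557.09  (< 1,040, feasible at tier 1)
EOQ₂ = √(2×22,150×248/35.2950) = 557.92  (< 1,040 → use Q = 1,040 at tier-2 price)
TC(tier 1 (EOQ₁), Q≈557.1) = $2,633,421.02
TC(tier 2, Q≈1,040.0) = $2,629,582.82
Minimum at tier 2: $2,629,582.82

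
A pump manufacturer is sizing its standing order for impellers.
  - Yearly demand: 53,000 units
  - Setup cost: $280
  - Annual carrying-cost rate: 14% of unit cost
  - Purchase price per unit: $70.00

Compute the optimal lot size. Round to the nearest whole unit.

1,740 units

Holding cost per unit per year: H = 14% × $70 = $9.8000
Q* = √(2·D·S / H) = √(2·53,000·280 / 9.8) = √3,028,571.4 ≈ 1,740.28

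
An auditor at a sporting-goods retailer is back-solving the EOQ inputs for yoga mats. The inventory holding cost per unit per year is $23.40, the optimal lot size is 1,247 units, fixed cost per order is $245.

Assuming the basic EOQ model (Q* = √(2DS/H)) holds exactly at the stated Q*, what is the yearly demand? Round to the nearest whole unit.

From Q* = √(2DS/H) ⇒ Q*² = 2DS/H.
D = Q²H / (2S) = 1,247² × 23.4 / (2 × 245) = 74,259.61

74,260 units per year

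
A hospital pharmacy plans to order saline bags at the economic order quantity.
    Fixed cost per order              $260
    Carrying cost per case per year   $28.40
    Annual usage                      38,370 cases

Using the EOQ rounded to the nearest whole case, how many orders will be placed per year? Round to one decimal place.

45.8 orders per year

Optimal lot size Q* = (2 × 38,370 × $260 / $28.4)^½ ≈ 838.18 → Q = 838
Orders per year = D/Q = 38,370 / 838 = 45.788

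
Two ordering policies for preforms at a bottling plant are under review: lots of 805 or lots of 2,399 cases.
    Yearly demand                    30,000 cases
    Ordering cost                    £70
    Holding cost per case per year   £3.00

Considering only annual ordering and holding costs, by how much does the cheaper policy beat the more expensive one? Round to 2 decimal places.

£657.67

TC(Q) = (D/Q)S + (Q/2)H
TC(805) = (30,000/805)×70 + (805/2)×3 = £3,816.20
TC(2,399) = (30,000/2,399)×70 + (2,399/2)×3 = £4,473.86
Cheaper: Q = 805.  Difference = £657.67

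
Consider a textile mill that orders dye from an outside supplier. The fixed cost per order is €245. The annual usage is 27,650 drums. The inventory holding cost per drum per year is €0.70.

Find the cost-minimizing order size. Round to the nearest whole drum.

4,399 drums

Q* = √(2·D·S / H) = √(2·27,650·245 / 0.7) = √19,355,000.0 ≈ 4,399.43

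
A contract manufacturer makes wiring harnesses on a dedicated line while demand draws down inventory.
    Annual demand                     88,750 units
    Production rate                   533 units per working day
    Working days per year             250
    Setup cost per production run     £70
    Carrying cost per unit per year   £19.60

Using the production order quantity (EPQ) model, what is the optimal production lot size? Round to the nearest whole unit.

Daily demand d = 88,750/250 = 355.000; p = 533; 1 − d/p = 0.33396
EPQ = √(2DS / (H(1 − d/p)))
    = √(2 × 88,750 × 70 / (19.6 × 0.33396)) ≈ 1,377.76

1,378 units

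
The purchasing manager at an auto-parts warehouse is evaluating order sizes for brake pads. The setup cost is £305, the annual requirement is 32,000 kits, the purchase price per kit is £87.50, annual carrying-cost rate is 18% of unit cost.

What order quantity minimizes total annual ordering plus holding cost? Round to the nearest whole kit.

Holding cost per kit per year: H = 18% × £87.5 = £15.7500
Q* = √(2·D·S / H) = √(2·32,000·305 / 15.75) = √1,239,365.1 ≈ 1,113.27

1,113 kits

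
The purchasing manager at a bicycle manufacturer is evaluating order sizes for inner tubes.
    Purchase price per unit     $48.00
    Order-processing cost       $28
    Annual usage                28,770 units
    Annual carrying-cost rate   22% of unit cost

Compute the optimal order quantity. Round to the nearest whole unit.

391 units

Holding cost per unit per year: H = 22% × $48 = $10.5600
EOQ = √(2DS/H) = √(2 × 28,770 × 28 / 10.56)
    = √(152,568.18) ≈ 390.60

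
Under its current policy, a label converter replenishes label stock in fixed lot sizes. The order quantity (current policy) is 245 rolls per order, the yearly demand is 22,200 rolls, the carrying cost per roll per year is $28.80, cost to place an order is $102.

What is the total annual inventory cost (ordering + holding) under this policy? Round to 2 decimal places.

Orders/yr = 22,200/245 = 90.612; ordering cost = 90.612 × $102 = $9,242.45
Average inventory = 245/2 = 122.5; holding cost = 122.5 × $28.8 = $3,528.00
Total = $9,242.45 + $3,528.00 = $12,770.45

$12,770.45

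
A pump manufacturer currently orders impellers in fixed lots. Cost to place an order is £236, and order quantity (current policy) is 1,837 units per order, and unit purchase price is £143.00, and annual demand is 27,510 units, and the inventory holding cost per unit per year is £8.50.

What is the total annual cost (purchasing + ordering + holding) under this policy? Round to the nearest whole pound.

£3,945,271

Ordering: D/Q × S = 27,510/1,837 × £236 = £3,534.22
Holding:  Q/2 × H = 1,837/2 × £8.5 = £7,807.25
Purchase cost = D·C = 27,510 × 143 = £3,933,930.00
Total = £3,534.22 + £7,807.25 + £3,933,930.00 = £3,945,271.47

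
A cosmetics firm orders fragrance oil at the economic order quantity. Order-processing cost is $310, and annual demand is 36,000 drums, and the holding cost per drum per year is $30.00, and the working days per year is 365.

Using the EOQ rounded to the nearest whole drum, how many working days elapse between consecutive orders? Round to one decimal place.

8.7 days

EOQ = √(2DS/H) = √(2 × 36,000 × 310 / 30)
    = √(744,000.00) ≈ 862.55 → Q = 863 drums
T = Q/D × 365 days = 863/36,000 × 365 = 8.750 days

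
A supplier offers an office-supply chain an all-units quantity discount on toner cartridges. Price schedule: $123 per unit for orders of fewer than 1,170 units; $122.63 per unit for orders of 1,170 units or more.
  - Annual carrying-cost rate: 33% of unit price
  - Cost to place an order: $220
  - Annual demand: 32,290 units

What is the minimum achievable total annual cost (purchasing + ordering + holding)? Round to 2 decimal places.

$3,989,468.05

H₁ = 33%×$123 = $40.5900;  H₂ = 33%×$122.63 = $40.4679
EOQ₁ = √(2×32,290×220/40.5900) = 591.63  (< 1,170, feasible at tier 1)
EOQ₂ = √(2×32,290×220/40.4679) = 592.52  (< 1,170 → use Q = 1,170 at tier-2 price)
TC(tier 1 (EOQ₁), Q≈591.6) = $3,995,684.30
TC(tier 2, Q≈1,170.0) = $3,989,468.05
Minimum at tier 2: $3,989,468.05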